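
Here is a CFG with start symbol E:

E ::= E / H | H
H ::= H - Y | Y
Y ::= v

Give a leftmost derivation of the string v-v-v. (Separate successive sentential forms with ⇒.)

E ⇒ H ⇒ H-Y ⇒ H-Y-Y ⇒ Y-Y-Y ⇒ v-Y-Y ⇒ v-v-Y ⇒ v-v-v

E ⇒ H   [E ::= H]
H ⇒ H-Y   [H ::= H - Y]
H-Y ⇒ H-Y-Y   [H ::= H - Y]
H-Y-Y ⇒ Y-Y-Y   [H ::= Y]
Y-Y-Y ⇒ v-Y-Y   [Y ::= v]
v-Y-Y ⇒ v-v-Y   [Y ::= v]
v-v-Y ⇒ v-v-v   [Y ::= v]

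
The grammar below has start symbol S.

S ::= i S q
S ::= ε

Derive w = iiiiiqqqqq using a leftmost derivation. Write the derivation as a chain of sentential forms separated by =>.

S => iSq   [S ::= i S q]
iSq => iiSqq   [S ::= i S q]
iiSqq => iiiSqqq   [S ::= i S q]
iiiSqqq => iiiiSqqqq   [S ::= i S q]
iiiiSqqqq => iiiiiSqqqqq   [S ::= i S q]
iiiiiSqqqqq => iiiiiqqqqq   [S ::= ε]

S=>iSq=>iiSqq=>iiiSqqq=>iiiiSqqqq=>iiiiiSqqqqq=>iiiiiqqqqq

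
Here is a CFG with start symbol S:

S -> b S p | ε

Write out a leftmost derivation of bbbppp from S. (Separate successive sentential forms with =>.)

S=>bSp=>bbSpp=>bbbSppp=>bbbppp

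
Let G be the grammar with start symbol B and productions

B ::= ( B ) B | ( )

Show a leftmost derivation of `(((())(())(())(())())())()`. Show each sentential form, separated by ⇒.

B ⇒ (B)B ⇒ ((B)B)B ⇒ (((B)B)B)B ⇒ (((())B)B)B ⇒ (((())(B)B)B)B ⇒ (((())(())B)B)B ⇒ (((())(())(B)B)B)B ⇒ (((())(())(())B)B)B ⇒ (((())(())(())(B)B)B)B ⇒ (((())(())(())(())B)B)B ⇒ (((())(())(())(())())B)B ⇒ (((())(())(())(())())())B ⇒ (((())(())(())(())())())()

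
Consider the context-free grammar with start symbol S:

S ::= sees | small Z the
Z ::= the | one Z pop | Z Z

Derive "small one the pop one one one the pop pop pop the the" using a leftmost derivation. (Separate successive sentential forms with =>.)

S => small Z the => small Z Z the => small Z Z Z the => small one Z pop Z Z the => small one the pop Z Z the => small one the pop one Z pop Z the => small one the pop one one Z pop pop Z the => small one the pop one one one Z pop pop pop Z the => small one the pop one one one the pop pop pop Z the => small one the pop one one one the pop pop pop the the

S => small Z the   [S ::= small Z the]
small Z the => small Z Z the   [Z ::= Z Z]
small Z Z the => small Z Z Z the   [Z ::= Z Z]
small Z Z Z the => small one Z pop Z Z the   [Z ::= one Z pop]
small one Z pop Z Z the => small one the pop Z Z the   [Z ::= the]
small one the pop Z Z the => small one the pop one Z pop Z the   [Z ::= one Z pop]
small one the pop one Z pop Z the => small one the pop one one Z pop pop Z the   [Z ::= one Z pop]
small one the pop one one Z pop pop Z the => small one the pop one one one Z pop pop pop Z the   [Z ::= one Z pop]
small one the pop one one one Z pop pop pop Z the => small one the pop one one one the pop pop pop Z the   [Z ::= the]
small one the pop one one one the pop pop pop Z the => small one the pop one one one the pop pop pop the the   [Z ::= the]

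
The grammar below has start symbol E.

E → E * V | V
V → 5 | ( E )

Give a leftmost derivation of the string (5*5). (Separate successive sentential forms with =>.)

E => V   [E → V]
V => (E)   [V → ( E )]
(E) => (E*V)   [E → E * V]
(E*V) => (V*V)   [E → V]
(V*V) => (5*V)   [V → 5]
(5*V) => (5*5)   [V → 5]

E=>V=>(E)=>(E*V)=>(V*V)=>(5*V)=>(5*5)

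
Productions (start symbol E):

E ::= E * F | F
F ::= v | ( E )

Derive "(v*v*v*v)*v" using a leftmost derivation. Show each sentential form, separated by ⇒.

E ⇒ E*F ⇒ F*F ⇒ (E)*F ⇒ (E*F)*F ⇒ (E*F*F)*F ⇒ (E*F*F*F)*F ⇒ (F*F*F*F)*F ⇒ (v*F*F*F)*F ⇒ (v*v*F*F)*F ⇒ (v*v*v*F)*F ⇒ (v*v*v*v)*F ⇒ (v*v*v*v)*v

E ⇒ E*F   [E ::= E * F]
E*F ⇒ F*F   [E ::= F]
F*F ⇒ (E)*F   [F ::= ( E )]
(E)*F ⇒ (E*F)*F   [E ::= E * F]
(E*F)*F ⇒ (E*F*F)*F   [E ::= E * F]
(E*F*F)*F ⇒ (E*F*F*F)*F   [E ::= E * F]
(E*F*F*F)*F ⇒ (F*F*F*F)*F   [E ::= F]
(F*F*F*F)*F ⇒ (v*F*F*F)*F   [F ::= v]
(v*F*F*F)*F ⇒ (v*v*F*F)*F   [F ::= v]
(v*v*F*F)*F ⇒ (v*v*v*F)*F   [F ::= v]
(v*v*v*F)*F ⇒ (v*v*v*v)*F   [F ::= v]
(v*v*v*v)*F ⇒ (v*v*v*v)*v   [F ::= v]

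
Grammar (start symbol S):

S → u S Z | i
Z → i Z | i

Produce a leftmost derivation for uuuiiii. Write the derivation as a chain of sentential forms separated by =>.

S => uSZ   [S → u S Z]
uSZ => uuSZZ   [S → u S Z]
uuSZZ => uuuSZZZ   [S → u S Z]
uuuSZZZ => uuuiZZZ   [S → i]
uuuiZZZ => uuuiiZZ   [Z → i]
uuuiiZZ => uuuiiiZ   [Z → i]
uuuiiiZ => uuuiiii   [Z → i]

S=>uSZ=>uuSZZ=>uuuSZZZ=>uuuiZZZ=>uuuiiZZ=>uuuiiiZ=>uuuiiii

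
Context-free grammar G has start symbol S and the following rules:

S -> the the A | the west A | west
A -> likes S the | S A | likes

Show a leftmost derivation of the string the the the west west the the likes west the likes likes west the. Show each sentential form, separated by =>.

S => the the A => the the S A => the the the west A A => the the the west S A A => the the the west west A A => the the the west west S A A => the the the west west the the A A A => the the the west west the the likes S the A A => the the the west west the the likes west the A A => the the the west west the the likes west the likes A => the the the west west the the likes west the likes likes S the => the the the west west the the likes west the likes likes west the

S => the the A   [S -> the the A]
the the A => the the S A   [A -> S A]
the the S A => the the the west A A   [S -> the west A]
the the the west A A => the the the west S A A   [A -> S A]
the the the west S A A => the the the west west A A   [S -> west]
the the the west west A A => the the the west west S A A   [A -> S A]
the the the west west S A A => the the the west west the the A A A   [S -> the the A]
the the the west west the the A A A => the the the west west the the likes S the A A   [A -> likes S the]
the the the west west the the likes S the A A => the the the west west the the likes west the A A   [S -> west]
the the the west west the the likes west the A A => the the the west west the the likes west the likes A   [A -> likes]
the the the west west the the likes west the likes A => the the the west west the the likes west the likes likes S the   [A -> likes S the]
the the the west west the the likes west the likes likes S the => the the the west west the the likes west the likes likes west the   [S -> west]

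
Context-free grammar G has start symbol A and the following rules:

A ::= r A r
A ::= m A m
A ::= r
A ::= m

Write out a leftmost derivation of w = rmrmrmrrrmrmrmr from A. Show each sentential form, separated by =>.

A => rAr => rmAmr => rmrArmr => rmrmAmrmr => rmrmrArmrmr => rmrmrmAmrmrmr => rmrmrmrArmrmrmr => rmrmrmrrrmrmrmr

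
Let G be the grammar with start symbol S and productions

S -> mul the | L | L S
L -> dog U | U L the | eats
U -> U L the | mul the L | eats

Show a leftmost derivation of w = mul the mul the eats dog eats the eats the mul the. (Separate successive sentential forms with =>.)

S => L S => U L the S => mul the L L the S => mul the U L the L the S => mul the mul the L L the L the S => mul the mul the eats L the L the S => mul the mul the eats dog U the L the S => mul the mul the eats dog eats the L the S => mul the mul the eats dog eats the eats the S => mul the mul the eats dog eats the eats the mul the

S => L S   [S -> L S]
L S => U L the S   [L -> U L the]
U L the S => mul the L L the S   [U -> mul the L]
mul the L L the S => mul the U L the L the S   [L -> U L the]
mul the U L the L the S => mul the mul the L L the L the S   [U -> mul the L]
mul the mul the L L the L the S => mul the mul the eats L the L the S   [L -> eats]
mul the mul the eats L the L the S => mul the mul the eats dog U the L the S   [L -> dog U]
mul the mul the eats dog U the L the S => mul the mul the eats dog eats the L the S   [U -> eats]
mul the mul the eats dog eats the L the S => mul the mul the eats dog eats the eats the S   [L -> eats]
mul the mul the eats dog eats the eats the S => mul the mul the eats dog eats the eats the mul the   [S -> mul the]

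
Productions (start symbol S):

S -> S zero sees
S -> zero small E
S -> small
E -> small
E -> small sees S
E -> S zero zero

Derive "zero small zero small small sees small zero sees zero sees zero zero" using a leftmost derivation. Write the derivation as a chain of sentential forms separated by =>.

S => zero small E   [S -> zero small E]
zero small E => zero small S zero zero   [E -> S zero zero]
zero small S zero zero => zero small zero small E zero zero   [S -> zero small E]
zero small zero small E zero zero => zero small zero small small sees S zero zero   [E -> small sees S]
zero small zero small small sees S zero zero => zero small zero small small sees S zero sees zero zero   [S -> S zero sees]
zero small zero small small sees S zero sees zero zero => zero small zero small small sees S zero sees zero sees zero zero   [S -> S zero sees]
zero small zero small small sees S zero sees zero sees zero zero => zero small zero small small sees small zero sees zero sees zero zero   [S -> small]

S => zero small E => zero small S zero zero => zero small zero small E zero zero => zero small zero small small sees S zero zero => zero small zero small small sees S zero sees zero zero => zero small zero small small sees S zero sees zero sees zero zero => zero small zero small small sees small zero sees zero sees zero zero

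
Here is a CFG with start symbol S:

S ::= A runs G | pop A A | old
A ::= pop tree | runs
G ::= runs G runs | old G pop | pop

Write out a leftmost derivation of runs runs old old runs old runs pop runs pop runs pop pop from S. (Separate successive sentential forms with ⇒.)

S ⇒ A runs G ⇒ runs runs G ⇒ runs runs old G pop ⇒ runs runs old old G pop pop ⇒ runs runs old old runs G runs pop pop ⇒ runs runs old old runs old G pop runs pop pop ⇒ runs runs old old runs old runs G runs pop runs pop pop ⇒ runs runs old old runs old runs pop runs pop runs pop pop

S ⇒ A runs G   [S ::= A runs G]
A runs G ⇒ runs runs G   [A ::= runs]
runs runs G ⇒ runs runs old G pop   [G ::= old G pop]
runs runs old G pop ⇒ runs runs old old G pop pop   [G ::= old G pop]
runs runs old old G pop pop ⇒ runs runs old old runs G runs pop pop   [G ::= runs G runs]
runs runs old old runs G runs pop pop ⇒ runs runs old old runs old G pop runs pop pop   [G ::= old G pop]
runs runs old old runs old G pop runs pop pop ⇒ runs runs old old runs old runs G runs pop runs pop pop   [G ::= runs G runs]
runs runs old old runs old runs G runs pop runs pop pop ⇒ runs runs old old runs old runs pop runs pop runs pop pop   [G ::= pop]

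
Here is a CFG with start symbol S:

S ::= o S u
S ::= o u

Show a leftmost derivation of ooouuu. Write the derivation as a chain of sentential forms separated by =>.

S => oSu   [S ::= o S u]
oSu => ooSuu   [S ::= o S u]
ooSuu => ooouuu   [S ::= o u]

S => oSu => ooSuu => ooouuu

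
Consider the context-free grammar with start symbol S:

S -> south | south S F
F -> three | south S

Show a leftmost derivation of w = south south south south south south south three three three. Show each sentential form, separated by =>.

S => south S F => south south S F F => south south south S F F F => south south south south S F F F F => south south south south south F F F F => south south south south south south S F F F => south south south south south south south F F F => south south south south south south south three F F => south south south south south south south three three F => south south south south south south south three three three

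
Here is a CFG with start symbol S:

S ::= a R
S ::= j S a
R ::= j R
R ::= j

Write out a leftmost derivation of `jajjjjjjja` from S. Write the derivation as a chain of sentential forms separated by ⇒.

S ⇒ jSa ⇒ jaRa ⇒ jajRa ⇒ jajjRa ⇒ jajjjRa ⇒ jajjjjRa ⇒ jajjjjjRa ⇒ jajjjjjjRa ⇒ jajjjjjjja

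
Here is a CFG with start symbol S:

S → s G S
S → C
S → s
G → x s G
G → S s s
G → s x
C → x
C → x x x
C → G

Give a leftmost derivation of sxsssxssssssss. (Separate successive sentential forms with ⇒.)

S⇒sGS⇒sxsGS⇒sxsSssS⇒sxssGSssS⇒sxsssxSssS⇒sxsssxsssS⇒sxsssxssssGS⇒sxsssxssssSssS⇒sxsssxsssssssS⇒sxsssxssssssss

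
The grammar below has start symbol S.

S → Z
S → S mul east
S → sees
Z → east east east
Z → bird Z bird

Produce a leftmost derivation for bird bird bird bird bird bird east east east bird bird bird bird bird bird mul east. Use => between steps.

S => S mul east   [S → S mul east]
S mul east => Z mul east   [S → Z]
Z mul east => bird Z bird mul east   [Z → bird Z bird]
bird Z bird mul east => bird bird Z bird bird mul east   [Z → bird Z bird]
bird bird Z bird bird mul east => bird bird bird Z bird bird bird mul east   [Z → bird Z bird]
bird bird bird Z bird bird bird mul east => bird bird bird bird Z bird bird bird bird mul east   [Z → bird Z bird]
bird bird bird bird Z bird bird bird bird mul east => bird bird bird bird bird Z bird bird bird bird bird mul east   [Z → bird Z bird]
bird bird bird bird bird Z bird bird bird bird bird mul east => bird bird bird bird bird bird Z bird bird bird bird bird bird mul east   [Z → bird Z bird]
bird bird bird bird bird bird Z bird bird bird bird bird bird mul east => bird bird bird bird bird bird east east east bird bird bird bird bird bird mul east   [Z → east east east]

S => S mul east => Z mul east => bird Z bird mul east => bird bird Z bird bird mul east => bird bird bird Z bird bird bird mul east => bird bird bird bird Z bird bird bird bird mul east => bird bird bird bird bird Z bird bird bird bird bird mul east => bird bird bird bird bird bird Z bird bird bird bird bird bird mul east => bird bird bird bird bird bird east east east bird bird bird bird bird bird mul east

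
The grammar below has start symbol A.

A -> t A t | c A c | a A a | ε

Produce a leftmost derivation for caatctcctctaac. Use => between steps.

A => cAc => caAac => caaAaac => caatAtaac => caatcActaac => caatctAtctaac => caatctcActctaac => caatctcctctaac

A => cAc   [A -> c A c]
cAc => caAac   [A -> a A a]
caAac => caaAaac   [A -> a A a]
caaAaac => caatAtaac   [A -> t A t]
caatAtaac => caatcActaac   [A -> c A c]
caatcActaac => caatctAtctaac   [A -> t A t]
caatctAtctaac => caatctcActctaac   [A -> c A c]
caatctcActctaac => caatctcctctaac   [A -> ε]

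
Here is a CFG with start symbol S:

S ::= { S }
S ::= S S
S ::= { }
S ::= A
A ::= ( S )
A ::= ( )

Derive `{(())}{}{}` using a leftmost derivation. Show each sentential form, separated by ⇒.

S ⇒ SS ⇒ {S}S ⇒ {A}S ⇒ {(S)}S ⇒ {(A)}S ⇒ {(())}S ⇒ {(())}SS ⇒ {(())}{}S ⇒ {(())}{}{}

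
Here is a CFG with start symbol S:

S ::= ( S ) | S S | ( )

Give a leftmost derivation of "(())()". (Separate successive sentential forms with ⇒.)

S ⇒ SS ⇒ (S)S ⇒ (())S ⇒ (())()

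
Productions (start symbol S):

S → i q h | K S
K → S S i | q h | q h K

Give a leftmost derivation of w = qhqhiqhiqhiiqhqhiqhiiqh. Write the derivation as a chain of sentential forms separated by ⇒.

S ⇒ KS   [S → K S]
KS ⇒ qhKS   [K → q h K]
qhKS ⇒ qhqhS   [K → q h]
qhqhS ⇒ qhqhKS   [S → K S]
qhqhKS ⇒ qhqhSSiS   [K → S S i]
qhqhSSiS ⇒ qhqhiqhSiS   [S → i q h]
qhqhiqhSiS ⇒ qhqhiqhiqhiS   [S → i q h]
qhqhiqhiqhiS ⇒ qhqhiqhiqhiKS   [S → K S]
qhqhiqhiqhiKS ⇒ qhqhiqhiqhiSSiS   [K → S S i]
qhqhiqhiqhiSSiS ⇒ qhqhiqhiqhiiqhSiS   [S → i q h]
qhqhiqhiqhiiqhSiS ⇒ qhqhiqhiqhiiqhKSiS   [S → K S]
qhqhiqhiqhiiqhKSiS ⇒ qhqhiqhiqhiiqhqhSiS   [K → q h]
qhqhiqhiqhiiqhqhSiS ⇒ qhqhiqhiqhiiqhqhiqhiS   [S → i q h]
qhqhiqhiqhiiqhqhiqhiS ⇒ qhqhiqhiqhiiqhqhiqhiiqh   [S → i q h]

S ⇒ KS ⇒ qhKS ⇒ qhqhS ⇒ qhqhKS ⇒ qhqhSSiS ⇒ qhqhiqhSiS ⇒ qhqhiqhiqhiS ⇒ qhqhiqhiqhiKS ⇒ qhqhiqhiqhiSSiS ⇒ qhqhiqhiqhiiqhSiS ⇒ qhqhiqhiqhiiqhKSiS ⇒ qhqhiqhiqhiiqhqhSiS ⇒ qhqhiqhiqhiiqhqhiqhiS ⇒ qhqhiqhiqhiiqhqhiqhiiqh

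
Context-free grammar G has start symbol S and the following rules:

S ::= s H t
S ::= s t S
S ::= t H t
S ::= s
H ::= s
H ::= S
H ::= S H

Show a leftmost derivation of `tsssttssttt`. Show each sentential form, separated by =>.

S => tHt => tSHt => tsHt => tsSt => tssHtt => tssStt => tssstStt => tsssttHttt => tsssttSHttt => tsssttsHttt => tsssttssttt

S => tHt   [S ::= t H t]
tHt => tSHt   [H ::= S H]
tSHt => tsHt   [S ::= s]
tsHt => tsSt   [H ::= S]
tsSt => tssHtt   [S ::= s H t]
tssHtt => tssStt   [H ::= S]
tssStt => tssstStt   [S ::= s t S]
tssstStt => tsssttHttt   [S ::= t H t]
tsssttHttt => tsssttSHttt   [H ::= S H]
tsssttSHttt => tsssttsHttt   [S ::= s]
tsssttsHttt => tsssttssttt   [H ::= s]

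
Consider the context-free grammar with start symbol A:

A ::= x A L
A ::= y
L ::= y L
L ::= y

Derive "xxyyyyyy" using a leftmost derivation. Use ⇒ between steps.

A ⇒ xAL ⇒ xxALL ⇒ xxyLL ⇒ xxyyLL ⇒ xxyyyLL ⇒ xxyyyyL ⇒ xxyyyyyL ⇒ xxyyyyyy

A ⇒ xAL   [A ::= x A L]
xAL ⇒ xxALL   [A ::= x A L]
xxALL ⇒ xxyLL   [A ::= y]
xxyLL ⇒ xxyyLL   [L ::= y L]
xxyyLL ⇒ xxyyyLL   [L ::= y L]
xxyyyLL ⇒ xxyyyyL   [L ::= y]
xxyyyyL ⇒ xxyyyyyL   [L ::= y L]
xxyyyyyL ⇒ xxyyyyyy   [L ::= y]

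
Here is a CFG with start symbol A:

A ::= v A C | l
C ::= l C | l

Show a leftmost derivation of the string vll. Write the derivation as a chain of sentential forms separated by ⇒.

A ⇒ vAC   [A ::= v A C]
vAC ⇒ vlC   [A ::= l]
vlC ⇒ vll   [C ::= l]

A⇒vAC⇒vlC⇒vll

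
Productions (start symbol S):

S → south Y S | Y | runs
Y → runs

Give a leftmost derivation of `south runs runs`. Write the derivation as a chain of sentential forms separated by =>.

S => south Y S   [S → south Y S]
south Y S => south runs S   [Y → runs]
south runs S => south runs runs   [S → runs]

S => south Y S => south runs S => south runs runs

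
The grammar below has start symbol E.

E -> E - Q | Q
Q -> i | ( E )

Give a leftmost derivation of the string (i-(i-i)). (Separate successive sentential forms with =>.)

E => Q => (E) => (E-Q) => (Q-Q) => (i-Q) => (i-(E)) => (i-(E-Q)) => (i-(Q-Q)) => (i-(i-Q)) => (i-(i-i))

E => Q   [E -> Q]
Q => (E)   [Q -> ( E )]
(E) => (E-Q)   [E -> E - Q]
(E-Q) => (Q-Q)   [E -> Q]
(Q-Q) => (i-Q)   [Q -> i]
(i-Q) => (i-(E))   [Q -> ( E )]
(i-(E)) => (i-(E-Q))   [E -> E - Q]
(i-(E-Q)) => (i-(Q-Q))   [E -> Q]
(i-(Q-Q)) => (i-(i-Q))   [Q -> i]
(i-(i-Q)) => (i-(i-i))   [Q -> i]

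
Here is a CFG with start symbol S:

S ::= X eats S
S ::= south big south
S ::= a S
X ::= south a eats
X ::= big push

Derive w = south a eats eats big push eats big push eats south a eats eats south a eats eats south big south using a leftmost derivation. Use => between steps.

S => X eats S => south a eats eats S => south a eats eats X eats S => south a eats eats big push eats S => south a eats eats big push eats X eats S => south a eats eats big push eats big push eats S => south a eats eats big push eats big push eats X eats S => south a eats eats big push eats big push eats south a eats eats S => south a eats eats big push eats big push eats south a eats eats X eats S => south a eats eats big push eats big push eats south a eats eats south a eats eats S => south a eats eats big push eats big push eats south a eats eats south a eats eats south big south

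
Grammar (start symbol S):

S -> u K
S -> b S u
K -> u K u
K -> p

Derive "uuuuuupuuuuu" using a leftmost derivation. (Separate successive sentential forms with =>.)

S => uK => uuKu => uuuKuu => uuuuKuuu => uuuuuKuuuu => uuuuuuKuuuuu => uuuuuupuuuuu

S => uK   [S -> u K]
uK => uuKu   [K -> u K u]
uuKu => uuuKuu   [K -> u K u]
uuuKuu => uuuuKuuu   [K -> u K u]
uuuuKuuu => uuuuuKuuuu   [K -> u K u]
uuuuuKuuuu => uuuuuuKuuuuu   [K -> u K u]
uuuuuuKuuuuu => uuuuuupuuuuu   [K -> p]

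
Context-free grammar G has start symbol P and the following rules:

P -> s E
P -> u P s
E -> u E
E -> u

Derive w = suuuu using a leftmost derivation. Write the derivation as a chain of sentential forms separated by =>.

P => sE => suE => suuE => suuuE => suuuu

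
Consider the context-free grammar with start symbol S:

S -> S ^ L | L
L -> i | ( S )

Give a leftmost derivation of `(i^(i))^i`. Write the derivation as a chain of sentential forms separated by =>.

S => S^L => L^L => (S)^L => (S^L)^L => (L^L)^L => (i^L)^L => (i^(S))^L => (i^(L))^L => (i^(i))^L => (i^(i))^i

S => S^L   [S -> S ^ L]
S^L => L^L   [S -> L]
L^L => (S)^L   [L -> ( S )]
(S)^L => (S^L)^L   [S -> S ^ L]
(S^L)^L => (L^L)^L   [S -> L]
(L^L)^L => (i^L)^L   [L -> i]
(i^L)^L => (i^(S))^L   [L -> ( S )]
(i^(S))^L => (i^(L))^L   [S -> L]
(i^(L))^L => (i^(i))^L   [L -> i]
(i^(i))^L => (i^(i))^i   [L -> i]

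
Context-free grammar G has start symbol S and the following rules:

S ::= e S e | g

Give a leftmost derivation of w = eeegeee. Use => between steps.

S => eSe => eeSee => eeeSeee => eeegeee

S => eSe   [S ::= e S e]
eSe => eeSee   [S ::= e S e]
eeSee => eeeSeee   [S ::= e S e]
eeeSeee => eeegeee   [S ::= g]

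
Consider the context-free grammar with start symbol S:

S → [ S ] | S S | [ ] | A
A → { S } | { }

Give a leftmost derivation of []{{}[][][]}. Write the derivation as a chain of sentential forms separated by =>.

S => SS => []S => []A => []{S} => []{SS} => []{SSS} => []{SSSS} => []{ASSS} => []{{}SSS} => []{{}[]SS} => []{{}[][]S} => []{{}[][][]}

S => SS   [S → S S]
SS => []S   [S → [ ]]
[]S => []A   [S → A]
[]A => []{S}   [A → { S }]
[]{S} => []{SS}   [S → S S]
[]{SS} => []{SSS}   [S → S S]
[]{SSS} => []{SSSS}   [S → S S]
[]{SSSS} => []{ASSS}   [S → A]
[]{ASSS} => []{{}SSS}   [A → { }]
[]{{}SSS} => []{{}[]SS}   [S → [ ]]
[]{{}[]SS} => []{{}[][]S}   [S → [ ]]
[]{{}[][]S} => []{{}[][][]}   [S → [ ]]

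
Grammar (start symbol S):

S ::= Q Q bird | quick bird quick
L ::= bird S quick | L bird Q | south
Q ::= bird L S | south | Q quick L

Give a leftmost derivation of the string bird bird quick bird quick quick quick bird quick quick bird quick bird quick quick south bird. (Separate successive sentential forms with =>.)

S => Q Q bird   [S ::= Q Q bird]
Q Q bird => Q quick L Q bird   [Q ::= Q quick L]
Q quick L Q bird => bird L S quick L Q bird   [Q ::= bird L S]
bird L S quick L Q bird => bird bird S quick S quick L Q bird   [L ::= bird S quick]
bird bird S quick S quick L Q bird => bird bird quick bird quick quick S quick L Q bird   [S ::= quick bird quick]
bird bird quick bird quick quick S quick L Q bird => bird bird quick bird quick quick quick bird quick quick L Q bird   [S ::= quick bird quick]
bird bird quick bird quick quick quick bird quick quick L Q bird => bird bird quick bird quick quick quick bird quick quick bird S quick Q bird   [L ::= bird S quick]
bird bird quick bird quick quick quick bird quick quick bird S quick Q bird => bird bird quick bird quick quick quick bird quick quick bird quick bird quick quick Q bird   [S ::= quick bird quick]
bird bird quick bird quick quick quick bird quick quick bird quick bird quick quick Q bird => bird bird quick bird quick quick quick bird quick quick bird quick bird quick quick south bird   [Q ::= south]

S => Q Q bird => Q quick L Q bird => bird L S quick L Q bird => bird bird S quick S quick L Q bird => bird bird quick bird quick quick S quick L Q bird => bird bird quick bird quick quick quick bird quick quick L Q bird => bird bird quick bird quick quick quick bird quick quick bird S quick Q bird => bird bird quick bird quick quick quick bird quick quick bird quick bird quick quick Q bird => bird bird quick bird quick quick quick bird quick quick bird quick bird quick quick south bird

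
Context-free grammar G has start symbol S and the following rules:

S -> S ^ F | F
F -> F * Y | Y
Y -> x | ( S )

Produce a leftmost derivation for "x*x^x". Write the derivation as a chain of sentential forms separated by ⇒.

S ⇒ S^F ⇒ F^F ⇒ F*Y^F ⇒ Y*Y^F ⇒ x*Y^F ⇒ x*x^F ⇒ x*x^Y ⇒ x*x^x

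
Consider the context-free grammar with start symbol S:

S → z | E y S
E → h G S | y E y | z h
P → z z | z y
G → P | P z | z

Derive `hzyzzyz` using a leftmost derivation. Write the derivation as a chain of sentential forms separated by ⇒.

S⇒EyS⇒hGSyS⇒hPzSyS⇒hzyzSyS⇒hzyzzyS⇒hzyzzyz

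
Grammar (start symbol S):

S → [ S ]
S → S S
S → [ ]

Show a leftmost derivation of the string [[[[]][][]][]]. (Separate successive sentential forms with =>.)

S => [S]   [S → [ S ]]
[S] => [SS]   [S → S S]
[SS] => [[S]S]   [S → [ S ]]
[[S]S] => [[SS]S]   [S → S S]
[[SS]S] => [[SSS]S]   [S → S S]
[[SSS]S] => [[[S]SS]S]   [S → [ S ]]
[[[S]SS]S] => [[[[]]SS]S]   [S → [ ]]
[[[[]]SS]S] => [[[[]][]S]S]   [S → [ ]]
[[[[]][]S]S] => [[[[]][][]]S]   [S → [ ]]
[[[[]][][]]S] => [[[[]][][]][]]   [S → [ ]]

S=>[S]=>[SS]=>[[S]S]=>[[SS]S]=>[[SSS]S]=>[[[S]SS]S]=>[[[[]]SS]S]=>[[[[]][]S]S]=>[[[[]][][]]S]=>[[[[]][][]][]]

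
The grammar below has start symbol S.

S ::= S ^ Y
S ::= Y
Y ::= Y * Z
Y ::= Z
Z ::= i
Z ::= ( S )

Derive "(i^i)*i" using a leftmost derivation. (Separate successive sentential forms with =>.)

S => Y => Y*Z => Z*Z => (S)*Z => (S^Y)*Z => (Y^Y)*Z => (Z^Y)*Z => (i^Y)*Z => (i^Z)*Z => (i^i)*Z => (i^i)*i

S => Y   [S ::= Y]
Y => Y*Z   [Y ::= Y * Z]
Y*Z => Z*Z   [Y ::= Z]
Z*Z => (S)*Z   [Z ::= ( S )]
(S)*Z => (S^Y)*Z   [S ::= S ^ Y]
(S^Y)*Z => (Y^Y)*Z   [S ::= Y]
(Y^Y)*Z => (Z^Y)*Z   [Y ::= Z]
(Z^Y)*Z => (i^Y)*Z   [Z ::= i]
(i^Y)*Z => (i^Z)*Z   [Y ::= Z]
(i^Z)*Z => (i^i)*Z   [Z ::= i]
(i^i)*Z => (i^i)*i   [Z ::= i]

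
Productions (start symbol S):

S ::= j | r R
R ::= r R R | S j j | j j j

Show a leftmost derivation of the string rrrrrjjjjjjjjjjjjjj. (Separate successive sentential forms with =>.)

S => rR => rrRR => rrrRRR => rrrrRRRR => rrrrSjjRRR => rrrrrRjjRRR => rrrrrjjjjjRRR => rrrrrjjjjjjjjRR => rrrrrjjjjjjjjjjjR => rrrrrjjjjjjjjjjjjjj

S => rR   [S ::= r R]
rR => rrRR   [R ::= r R R]
rrRR => rrrRRR   [R ::= r R R]
rrrRRR => rrrrRRRR   [R ::= r R R]
rrrrRRRR => rrrrSjjRRR   [R ::= S j j]
rrrrSjjRRR => rrrrrRjjRRR   [S ::= r R]
rrrrrRjjRRR => rrrrrjjjjjRRR   [R ::= j j j]
rrrrrjjjjjRRR => rrrrrjjjjjjjjRR   [R ::= j j j]
rrrrrjjjjjjjjRR => rrrrrjjjjjjjjjjjR   [R ::= j j j]
rrrrrjjjjjjjjjjjR => rrrrrjjjjjjjjjjjjjj   [R ::= j j j]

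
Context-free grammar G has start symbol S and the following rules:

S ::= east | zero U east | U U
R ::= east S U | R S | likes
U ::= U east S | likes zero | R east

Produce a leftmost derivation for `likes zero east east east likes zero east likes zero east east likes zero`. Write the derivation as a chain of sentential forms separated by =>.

S => U U => U east S U => U east S east S U => likes zero east S east S U => likes zero east U U east S U => likes zero east R east U east S U => likes zero east east S U east U east S U => likes zero east east east U east U east S U => likes zero east east east likes zero east U east S U => likes zero east east east likes zero east likes zero east S U => likes zero east east east likes zero east likes zero east east U => likes zero east east east likes zero east likes zero east east likes zero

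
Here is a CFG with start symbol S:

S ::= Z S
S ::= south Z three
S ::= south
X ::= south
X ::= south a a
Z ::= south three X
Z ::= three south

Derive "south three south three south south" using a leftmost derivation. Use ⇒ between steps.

S ⇒ Z S   [S ::= Z S]
Z S ⇒ south three X S   [Z ::= south three X]
south three X S ⇒ south three south S   [X ::= south]
south three south S ⇒ south three south Z S   [S ::= Z S]
south three south Z S ⇒ south three south three south S   [Z ::= three south]
south three south three south S ⇒ south three south three south south   [S ::= south]

S ⇒ Z S ⇒ south three X S ⇒ south three south S ⇒ south three south Z S ⇒ south three south three south S ⇒ south three south three south south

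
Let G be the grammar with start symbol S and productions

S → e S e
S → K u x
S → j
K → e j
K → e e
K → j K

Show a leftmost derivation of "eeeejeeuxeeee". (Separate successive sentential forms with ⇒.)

S⇒eSe⇒eeSee⇒eeeSeee⇒eeeeSeeee⇒eeeeKuxeeee⇒eeeejKuxeeee⇒eeeejeeuxeeee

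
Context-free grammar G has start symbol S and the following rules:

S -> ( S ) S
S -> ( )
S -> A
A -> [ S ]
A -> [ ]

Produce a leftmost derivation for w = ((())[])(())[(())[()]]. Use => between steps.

S=>(S)S=>((S)S)S=>((())S)S=>((())A)S=>((())[])S=>((())[])(S)S=>((())[])(())S=>((())[])(())A=>((())[])(())[S]=>((())[])(())[(S)S]=>((())[])(())[(())S]=>((())[])(())[(())A]=>((())[])(())[(())[S]]=>((())[])(())[(())[()]]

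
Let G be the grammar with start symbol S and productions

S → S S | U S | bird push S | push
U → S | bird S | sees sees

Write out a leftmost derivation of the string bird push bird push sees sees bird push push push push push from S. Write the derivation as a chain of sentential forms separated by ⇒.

S ⇒ bird push S ⇒ bird push bird push S ⇒ bird push bird push S S ⇒ bird push bird push U S S ⇒ bird push bird push sees sees S S ⇒ bird push bird push sees sees bird push S S ⇒ bird push bird push sees sees bird push S S S ⇒ bird push bird push sees sees bird push S S S S ⇒ bird push bird push sees sees bird push push S S S ⇒ bird push bird push sees sees bird push push push S S ⇒ bird push bird push sees sees bird push push push push S ⇒ bird push bird push sees sees bird push push push push push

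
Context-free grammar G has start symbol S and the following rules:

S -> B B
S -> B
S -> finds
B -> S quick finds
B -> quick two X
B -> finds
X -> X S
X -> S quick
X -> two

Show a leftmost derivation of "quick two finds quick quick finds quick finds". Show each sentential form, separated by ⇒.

S ⇒ B ⇒ S quick finds ⇒ B quick finds ⇒ S quick finds quick finds ⇒ B quick finds quick finds ⇒ quick two X quick finds quick finds ⇒ quick two S quick quick finds quick finds ⇒ quick two finds quick quick finds quick finds

S ⇒ B   [S -> B]
B ⇒ S quick finds   [B -> S quick finds]
S quick finds ⇒ B quick finds   [S -> B]
B quick finds ⇒ S quick finds quick finds   [B -> S quick finds]
S quick finds quick finds ⇒ B quick finds quick finds   [S -> B]
B quick finds quick finds ⇒ quick two X quick finds quick finds   [B -> quick two X]
quick two X quick finds quick finds ⇒ quick two S quick quick finds quick finds   [X -> S quick]
quick two S quick quick finds quick finds ⇒ quick two finds quick quick finds quick finds   [S -> finds]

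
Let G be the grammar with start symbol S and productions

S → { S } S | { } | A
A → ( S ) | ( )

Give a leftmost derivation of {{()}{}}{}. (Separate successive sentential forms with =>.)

S => {S}S   [S → { S } S]
{S}S => {{S}S}S   [S → { S } S]
{{S}S}S => {{A}S}S   [S → A]
{{A}S}S => {{()}S}S   [A → ( )]
{{()}S}S => {{()}{}}S   [S → { }]
{{()}{}}S => {{()}{}}{}   [S → { }]

S => {S}S => {{S}S}S => {{A}S}S => {{()}S}S => {{()}{}}S => {{()}{}}{}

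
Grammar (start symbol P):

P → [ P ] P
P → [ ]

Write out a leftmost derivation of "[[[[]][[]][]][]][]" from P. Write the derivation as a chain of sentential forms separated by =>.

P => [P]P   [P → [ P ] P]
[P]P => [[P]P]P   [P → [ P ] P]
[[P]P]P => [[[P]P]P]P   [P → [ P ] P]
[[[P]P]P]P => [[[[]]P]P]P   [P → [ ]]
[[[[]]P]P]P => [[[[]][P]P]P]P   [P → [ P ] P]
[[[[]][P]P]P]P => [[[[]][[]]P]P]P   [P → [ ]]
[[[[]][[]]P]P]P => [[[[]][[]][]]P]P   [P → [ ]]
[[[[]][[]][]]P]P => [[[[]][[]][]][]]P   [P → [ ]]
[[[[]][[]][]][]]P => [[[[]][[]][]][]][]   [P → [ ]]

P=>[P]P=>[[P]P]P=>[[[P]P]P]P=>[[[[]]P]P]P=>[[[[]][P]P]P]P=>[[[[]][[]]P]P]P=>[[[[]][[]][]]P]P=>[[[[]][[]][]][]]P=>[[[[]][[]][]][]][]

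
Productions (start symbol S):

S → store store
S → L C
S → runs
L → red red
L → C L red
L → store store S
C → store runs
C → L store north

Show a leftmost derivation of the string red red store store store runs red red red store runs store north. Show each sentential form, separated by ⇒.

S ⇒ L C   [S → L C]
L C ⇒ red red C   [L → red red]
red red C ⇒ red red L store north   [C → L store north]
red red L store north ⇒ red red store store S store north   [L → store store S]
red red store store S store north ⇒ red red store store L C store north   [S → L C]
red red store store L C store north ⇒ red red store store C L red C store north   [L → C L red]
red red store store C L red C store north ⇒ red red store store store runs L red C store north   [C → store runs]
red red store store store runs L red C store north ⇒ red red store store store runs red red red C store north   [L → red red]
red red store store store runs red red red C store north ⇒ red red store store store runs red red red store runs store north   [C → store runs]

S ⇒ L C ⇒ red red C ⇒ red red L store north ⇒ red red store store S store north ⇒ red red store store L C store north ⇒ red red store store C L red C store north ⇒ red red store store store runs L red C store north ⇒ red red store store store runs red red red C store north ⇒ red red store store store runs red red red store runs store north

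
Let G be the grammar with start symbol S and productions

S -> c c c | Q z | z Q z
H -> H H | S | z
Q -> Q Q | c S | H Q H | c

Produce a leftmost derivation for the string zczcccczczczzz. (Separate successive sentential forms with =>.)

S=>zQz=>zcSz=>zczQzz=>zczcSzz=>zczcQzzz=>zczcQQzzz=>zczcHQHQzzz=>zczcHHQHQzzz=>zczcSHQHQzzz=>zczccccHQHQzzz=>zczcccczQHQzzz=>zczcccczcHQzzz=>zczcccczczQzzz=>zczcccczczczzz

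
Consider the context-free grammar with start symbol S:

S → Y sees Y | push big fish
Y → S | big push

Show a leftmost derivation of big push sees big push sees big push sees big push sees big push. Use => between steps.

S => Y sees Y => S sees Y => Y sees Y sees Y => S sees Y sees Y => Y sees Y sees Y sees Y => S sees Y sees Y sees Y => Y sees Y sees Y sees Y sees Y => big push sees Y sees Y sees Y sees Y => big push sees big push sees Y sees Y sees Y => big push sees big push sees big push sees Y sees Y => big push sees big push sees big push sees big push sees Y => big push sees big push sees big push sees big push sees big push

S => Y sees Y   [S → Y sees Y]
Y sees Y => S sees Y   [Y → S]
S sees Y => Y sees Y sees Y   [S → Y sees Y]
Y sees Y sees Y => S sees Y sees Y   [Y → S]
S sees Y sees Y => Y sees Y sees Y sees Y   [S → Y sees Y]
Y sees Y sees Y sees Y => S sees Y sees Y sees Y   [Y → S]
S sees Y sees Y sees Y => Y sees Y sees Y sees Y sees Y   [S → Y sees Y]
Y sees Y sees Y sees Y sees Y => big push sees Y sees Y sees Y sees Y   [Y → big push]
big push sees Y sees Y sees Y sees Y => big push sees big push sees Y sees Y sees Y   [Y → big push]
big push sees big push sees Y sees Y sees Y => big push sees big push sees big push sees Y sees Y   [Y → big push]
big push sees big push sees big push sees Y sees Y => big push sees big push sees big push sees big push sees Y   [Y → big push]
big push sees big push sees big push sees big push sees Y => big push sees big push sees big push sees big push sees big push   [Y → big push]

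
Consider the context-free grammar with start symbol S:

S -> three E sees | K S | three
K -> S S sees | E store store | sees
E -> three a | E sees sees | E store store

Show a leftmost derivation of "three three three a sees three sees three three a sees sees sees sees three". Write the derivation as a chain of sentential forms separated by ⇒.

S ⇒ K S ⇒ S S sees S ⇒ three S sees S ⇒ three K S sees S ⇒ three S S sees S sees S ⇒ three three E sees S sees S sees S ⇒ three three three a sees S sees S sees S ⇒ three three three a sees three sees S sees S ⇒ three three three a sees three sees three E sees sees S ⇒ three three three a sees three sees three E sees sees sees sees S ⇒ three three three a sees three sees three three a sees sees sees sees S ⇒ three three three a sees three sees three three a sees sees sees sees three

S ⇒ K S   [S -> K S]
K S ⇒ S S sees S   [K -> S S sees]
S S sees S ⇒ three S sees S   [S -> three]
three S sees S ⇒ three K S sees S   [S -> K S]
three K S sees S ⇒ three S S sees S sees S   [K -> S S sees]
three S S sees S sees S ⇒ three three E sees S sees S sees S   [S -> three E sees]
three three E sees S sees S sees S ⇒ three three three a sees S sees S sees S   [E -> three a]
three three three a sees S sees S sees S ⇒ three three three a sees three sees S sees S   [S -> three]
three three three a sees three sees S sees S ⇒ three three three a sees three sees three E sees sees S   [S -> three E sees]
three three three a sees three sees three E sees sees S ⇒ three three three a sees three sees three E sees sees sees sees S   [E -> E sees sees]
three three three a sees three sees three E sees sees sees sees S ⇒ three three three a sees three sees three three a sees sees sees sees S   [E -> three a]
three three three a sees three sees three three a sees sees sees sees S ⇒ three three three a sees three sees three three a sees sees sees sees three   [S -> three]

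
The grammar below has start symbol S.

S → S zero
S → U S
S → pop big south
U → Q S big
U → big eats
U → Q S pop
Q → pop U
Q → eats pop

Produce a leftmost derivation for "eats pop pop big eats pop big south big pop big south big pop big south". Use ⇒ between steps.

S ⇒ U S   [S → U S]
U S ⇒ Q S big S   [U → Q S big]
Q S big S ⇒ eats pop S big S   [Q → eats pop]
eats pop S big S ⇒ eats pop U S big S   [S → U S]
eats pop U S big S ⇒ eats pop Q S big S big S   [U → Q S big]
eats pop Q S big S big S ⇒ eats pop pop U S big S big S   [Q → pop U]
eats pop pop U S big S big S ⇒ eats pop pop big eats S big S big S   [U → big eats]
eats pop pop big eats S big S big S ⇒ eats pop pop big eats pop big south big S big S   [S → pop big south]
eats pop pop big eats pop big south big S big S ⇒ eats pop pop big eats pop big south big pop big south big S   [S → pop big south]
eats pop pop big eats pop big south big pop big south big S ⇒ eats pop pop big eats pop big south big pop big south big pop big south   [S → pop big south]

S ⇒ U S ⇒ Q S big S ⇒ eats pop S big S ⇒ eats pop U S big S ⇒ eats pop Q S big S big S ⇒ eats pop pop U S big S big S ⇒ eats pop pop big eats S big S big S ⇒ eats pop pop big eats pop big south big S big S ⇒ eats pop pop big eats pop big south big pop big south big S ⇒ eats pop pop big eats pop big south big pop big south big pop big south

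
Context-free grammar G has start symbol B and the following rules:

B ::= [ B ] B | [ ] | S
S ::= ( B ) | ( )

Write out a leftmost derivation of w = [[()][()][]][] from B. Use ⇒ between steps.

B⇒[B]B⇒[[B]B]B⇒[[S]B]B⇒[[()]B]B⇒[[()][B]B]B⇒[[()][S]B]B⇒[[()][()]B]B⇒[[()][()][]]B⇒[[()][()][]][]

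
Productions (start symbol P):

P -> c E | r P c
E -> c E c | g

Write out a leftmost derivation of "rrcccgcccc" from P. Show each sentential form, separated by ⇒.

P ⇒ rPc   [P -> r P c]
rPc ⇒ rrPcc   [P -> r P c]
rrPcc ⇒ rrcEcc   [P -> c E]
rrcEcc ⇒ rrccEccc   [E -> c E c]
rrccEccc ⇒ rrcccEcccc   [E -> c E c]
rrcccEcccc ⇒ rrcccgcccc   [E -> g]

P⇒rPc⇒rrPcc⇒rrcEcc⇒rrccEccc⇒rrcccEcccc⇒rrcccgcccc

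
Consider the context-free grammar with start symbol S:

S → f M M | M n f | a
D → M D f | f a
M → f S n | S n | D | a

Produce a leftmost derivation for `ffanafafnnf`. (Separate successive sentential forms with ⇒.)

S ⇒ Mnf ⇒ Snnf ⇒ fMMnnf ⇒ ffSnMnnf ⇒ ffanMnnf ⇒ ffanDnnf ⇒ ffanMDfnnf ⇒ ffanaDfnnf ⇒ ffanafafnnf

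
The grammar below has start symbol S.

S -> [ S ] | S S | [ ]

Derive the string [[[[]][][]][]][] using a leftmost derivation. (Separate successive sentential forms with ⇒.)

S ⇒ SS ⇒ [S]S ⇒ [SS]S ⇒ [[S]S]S ⇒ [[SS]S]S ⇒ [[SSS]S]S ⇒ [[[S]SS]S]S ⇒ [[[[]]SS]S]S ⇒ [[[[]][]S]S]S ⇒ [[[[]][][]]S]S ⇒ [[[[]][][]][]]S ⇒ [[[[]][][]][]][]

S ⇒ SS   [S -> S S]
SS ⇒ [S]S   [S -> [ S ]]
[S]S ⇒ [SS]S   [S -> S S]
[SS]S ⇒ [[S]S]S   [S -> [ S ]]
[[S]S]S ⇒ [[SS]S]S   [S -> S S]
[[SS]S]S ⇒ [[SSS]S]S   [S -> S S]
[[SSS]S]S ⇒ [[[S]SS]S]S   [S -> [ S ]]
[[[S]SS]S]S ⇒ [[[[]]SS]S]S   [S -> [ ]]
[[[[]]SS]S]S ⇒ [[[[]][]S]S]S   [S -> [ ]]
[[[[]][]S]S]S ⇒ [[[[]][][]]S]S   [S -> [ ]]
[[[[]][][]]S]S ⇒ [[[[]][][]][]]S   [S -> [ ]]
[[[[]][][]][]]S ⇒ [[[[]][][]][]][]   [S -> [ ]]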